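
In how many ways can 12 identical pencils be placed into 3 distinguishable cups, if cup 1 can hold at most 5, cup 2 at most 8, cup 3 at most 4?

20

Ignoring the caps, the number of non-negative solutions to x_1+…+x_3 = 12 is C(14,2) = 91.
Subtract solutions that violate a single cap (substitute x_i' = x_i − (cap_i+1)): x_1 ≥ 6 gives C(8,2) = 28; x_2 ≥ 9 gives C(5,2) = 10; x_3 ≥ 5 gives C(9,2) = 36. Together 74.
Add back pairs where two caps are both exceeded: 0 + 3 + 0 = 3.
By inclusion–exclusion the count is 91 − 74 + 3 = 20.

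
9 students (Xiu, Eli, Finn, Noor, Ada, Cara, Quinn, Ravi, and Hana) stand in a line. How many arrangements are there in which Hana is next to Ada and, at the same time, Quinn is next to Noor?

Treat {Hana,Ada} as one block (2 orders) and {Quinn,Noor} as another (2 orders).
That leaves 7 units to arrange: 2 × 2 × 7! = 4 × 5040 = 20160.

20160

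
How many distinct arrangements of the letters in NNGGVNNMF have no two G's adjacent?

5880

There are 9!/(4!·2!) = 7560 arrangements of NNGGVNNMF in total.
If the two G's are adjacent, glue them into one block, leaving 8 items to arrange: (8)!/(4!) = 1680 ways.
Subtracting, 7560 − 1680 = 5880 arrangements keep the G's apart.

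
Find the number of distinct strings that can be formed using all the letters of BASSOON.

1260

Letter multiplicities in BASSOON: A×1, B×1, N×1, O×2, S×2.
The number of distinct arrangements is 7!/(2!·2!) = 5040/4 = 1260.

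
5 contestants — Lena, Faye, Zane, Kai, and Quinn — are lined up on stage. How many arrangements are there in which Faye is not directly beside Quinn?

There are 5! = 120 arrangements in all. If Faye and Quinn are adjacent, merging them into one block gives 2·(4)! = 48 arrangements.
Complementary counting: 120 − 48 = 72.

72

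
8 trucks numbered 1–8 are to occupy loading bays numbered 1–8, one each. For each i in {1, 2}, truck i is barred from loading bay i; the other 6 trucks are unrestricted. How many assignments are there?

30960

Let Aᵢ (for i ∈ {1, 2}) be the placements that put truck i in its forbidden loading bay. Any j of these fix j positions, leaving (8−j)! ways to fill the rest, and there are C(2,j) ways to pick which j.
By inclusion–exclusion, the number of valid placements is Σ_{j=0}^{2} (−1)^j C(2,j)·(8−j)!.
Computing: 40320 − 10080 + 720 = 30960.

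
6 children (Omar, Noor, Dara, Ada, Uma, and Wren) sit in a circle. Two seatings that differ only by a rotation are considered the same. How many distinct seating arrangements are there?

120

Seat Omar anywhere (absorbing the rotational symmetry), then permute the other 5: (5)! = 120.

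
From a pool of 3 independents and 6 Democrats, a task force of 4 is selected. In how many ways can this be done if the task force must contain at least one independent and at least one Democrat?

111

Unrestricted: C(9,4) = 126 ways to pick any 4 of the 9.
Subtract selections that omit an entire group: no independents → C(6,4) = 15; no Democrats → C(3,4) = 0.
Both groups omitted at once is impossible, so 126 − 15 = 111.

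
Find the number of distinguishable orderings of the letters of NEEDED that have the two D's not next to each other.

40

Total arrangements of NEEDED: 6!/(3!·2!) = 60.
If the two D's are adjacent, glue them into one block, leaving 5 items to arrange: (5)!/(3!) = 20 ways.
Subtracting, 60 − 20 = 40 arrangements keep the D's apart.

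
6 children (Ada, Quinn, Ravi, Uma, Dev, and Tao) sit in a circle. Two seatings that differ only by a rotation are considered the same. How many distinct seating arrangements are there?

Seat Ada anywhere (absorbing the rotational symmetry), then permute the other 5: (5)! = 120.

120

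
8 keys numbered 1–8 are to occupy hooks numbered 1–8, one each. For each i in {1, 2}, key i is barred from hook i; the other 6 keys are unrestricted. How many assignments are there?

30960

Let Aᵢ (for i ∈ {1, 2}) be the placements that put key i in its forbidden hook. Any j of these fix j positions, leaving (8−j)! ways to fill the rest, and there are C(2,j) ways to pick which j.
By inclusion–exclusion, the number of valid placements is Σ_{j=0}^{2} (−1)^j C(2,j)·(8−j)!.
Computing: 40320 − 10080 + 720 = 30960.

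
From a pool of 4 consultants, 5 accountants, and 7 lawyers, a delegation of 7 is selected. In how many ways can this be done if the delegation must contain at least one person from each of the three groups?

10283

Total 7-person selections from all 16: C(16,7) = 11440.
Selections missing a whole group: no consultants → C(12,7) = 792; no accountants → C(11,7) = 330; no lawyers → C(9,7) = 36.
Add back selections omitting two groups (i.e. drawn from a single group): C(4,7) + C(5,7) + C(7,7) = 1.
By inclusion–exclusion: 11440 − 1158 + 1 = 10283.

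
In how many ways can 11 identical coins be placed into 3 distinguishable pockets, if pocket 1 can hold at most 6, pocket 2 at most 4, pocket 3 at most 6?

20

By stars and bars, unrestricted non-negative solutions to x_1+…+x_3 = 11 number C(11+2,2) = 78.
Subtract solutions that violate a single cap (substitute x_i' = x_i − (cap_i+1)): x_1 ≥ 7 gives C(6,2) = 15; x_2 ≥ 5 gives C(8,2) = 28; x_3 ≥ 7 gives C(6,2) = 15. Together 58.
No two caps can be exceeded simultaneously, so the pair terms are all 0.
By inclusion–exclusion the count is 78 − 58 + 0 = 20.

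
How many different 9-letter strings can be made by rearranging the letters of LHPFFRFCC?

Letter multiplicities in LHPFFRFCC: C×2, F×3, H×1, L×1, P×1, R×1.
The number of distinct arrangements is 9!/(3!·2!) = 362880/12 = 30240.

30240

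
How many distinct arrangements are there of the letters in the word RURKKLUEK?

RURKKLUEK has 9 letters with K appearing 3 times, R appearing twice, and U appearing twice.
Dividing 9! = 362880 by 3!·2!·2! = 24 for the repeated letters gives 15120.

15120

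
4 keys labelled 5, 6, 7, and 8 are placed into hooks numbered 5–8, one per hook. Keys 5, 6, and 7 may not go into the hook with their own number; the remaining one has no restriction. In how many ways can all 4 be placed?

11

Let Aᵢ (for i ∈ {5, 6, 7}) be the placements that put key i in its forbidden hook. Any j of these fix j positions, leaving (4−j)! ways to fill the rest, and there are C(3,j) ways to pick which j.
By inclusion–exclusion, the number of valid placements is Σ_{j=0}^{3} (−1)^j C(3,j)·(4−j)!.
Computing: 24 − 18 + 6 − 1 = 11.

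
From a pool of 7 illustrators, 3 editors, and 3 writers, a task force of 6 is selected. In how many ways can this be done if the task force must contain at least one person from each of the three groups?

1302

Total 6-person selections from all 13: C(13,6) = 1716.
Subtract selections that omit an entire group: no illustrators → C(6,6) = 1; no editors → C(10,6) = 210; no writers → C(10,6) = 210.
Add back selections omitting two groups (i.e. drawn from a single group): C(7,6) + C(3,6) + C(3,6) = 7.
By inclusion–exclusion: 1716 − 421 + 7 = 1302.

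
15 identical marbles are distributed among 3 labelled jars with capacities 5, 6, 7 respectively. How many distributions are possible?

Ignoring the caps, the number of non-negative solutions to x_1+…+x_3 = 15 is C(17,2) = 136.
Subtract solutions that violate a single cap (substitute x_i' = x_i − (cap_i+1)): x_1 ≥ 6 gives C(11,2) = 55; x_2 ≥ 7 gives C(10,2) = 45; x_3 ≥ 8 gives C(9,2) = 36. Together 136.
Add back pairs where two caps are both exceeded: 6 + 3 + 1 = 10.
By inclusion–exclusion the count is 136 − 136 + 10 = 10.

10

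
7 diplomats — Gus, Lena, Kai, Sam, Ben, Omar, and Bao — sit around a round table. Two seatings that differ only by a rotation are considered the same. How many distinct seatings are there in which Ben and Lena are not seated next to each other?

Without the restriction there are (6)! = 720 seatings.
Seatings with Ben beside Lena: treat them as a block with 2 internal orders, giving 2 × (5)! = 240.
Subtracting, 720 − 240 = 480.

480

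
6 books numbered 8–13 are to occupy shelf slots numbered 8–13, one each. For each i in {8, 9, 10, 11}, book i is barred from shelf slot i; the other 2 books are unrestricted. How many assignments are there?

362

Let Aᵢ (for 8 ≤ i ≤ 11) be the placements that put book i in its forbidden shelf slot. Any j of these fix j positions, leaving (6−j)! ways to fill the rest, and there are C(4,j) ways to pick which j.
By inclusion–exclusion, the number of valid placements is Σ_{j=0}^{4} (−1)^j C(4,j)·(6−j)!.
Computing: 720 − 480 + 144 − 24 + 2 = 362.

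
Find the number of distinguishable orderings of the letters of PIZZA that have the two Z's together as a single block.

24

Treat the 2 copies of Z as a single block. The multiset to arrange is then {ZZ, A, I, P}, 4 items in all.
All 4 items are distinct, so there are (4)! = 24 arrangements.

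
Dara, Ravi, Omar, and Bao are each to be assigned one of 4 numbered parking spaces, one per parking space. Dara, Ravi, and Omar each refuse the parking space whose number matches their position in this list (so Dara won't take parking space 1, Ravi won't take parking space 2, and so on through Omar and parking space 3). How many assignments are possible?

11

Let Aᵢ (for i ∈ {1, 2, 3}) be the placements that put person i in their forbidden parking space. Any j of these fix j positions, leaving (4−j)! ways to fill the rest, and there are C(3,j) ways to pick which j.
By inclusion–exclusion, the number of valid placements is Σ_{j=0}^{3} (−1)^j C(3,j)·(4−j)!.
Computing: 24 − 18 + 6 − 1 = 11.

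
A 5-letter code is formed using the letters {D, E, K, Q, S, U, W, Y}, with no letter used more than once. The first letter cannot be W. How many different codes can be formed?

5880

The first letter has 8−1 = 7 choices (anything except W).
The remaining 4 letters are filled from the other 7 symbols without repetition: 7 × 6 × 5 × 4 = 840.
Total: 7 × 840 = 5880.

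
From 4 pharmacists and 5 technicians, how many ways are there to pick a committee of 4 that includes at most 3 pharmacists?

Split by how many pharmacists are chosen (0 through 3).
Sum: C(4,0)·C(5,4) + C(4,1)·C(5,3) + C(4,2)·C(5,2) + C(4,3)·C(5,1) = 5 + 40 + 60 + 20 = 125.

125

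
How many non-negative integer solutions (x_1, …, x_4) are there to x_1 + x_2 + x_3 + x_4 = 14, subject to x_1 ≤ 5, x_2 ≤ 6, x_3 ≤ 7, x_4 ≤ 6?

Ignoring the caps, the number of non-negative solutions to x_1+…+x_4 = 14 is C(17,3) = 680.
Subtract solutions that violate a single cap (substitute x_i' = x_i − (cap_i+1)): x_1 ≥ 6 gives C(11,3) = 165; x_2 ≥ 7 gives C(10,3) = 120; x_3 ≥ 8 gives C(9,3) = 84; x_4 ≥ 7 gives C(10,3) = 120. Together 489.
Add back pairs where two caps are both exceeded: 4 + 1 + 4 + 0 + 1 + 0 = 10.
By inclusion–exclusion the count is 680 − 489 + 10 = 201.

201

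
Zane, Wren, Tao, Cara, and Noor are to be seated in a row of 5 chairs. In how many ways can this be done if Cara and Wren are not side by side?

72

There are 5! = 120 arrangements in all. If Cara and Wren are adjacent, merging them into one block gives 2·(4)! = 48 arrangements.
Complementary counting: 120 − 48 = 72.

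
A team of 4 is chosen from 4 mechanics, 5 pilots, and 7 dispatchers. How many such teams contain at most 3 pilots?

Split by how many pilots are chosen (0 through 3).
Sum: C(5,0)·C(11,4) + C(5,1)·C(11,3) + C(5,2)·C(11,2) + C(5,3)·C(11,1) = 330 + 825 + 550 + 110 = 1815.

1815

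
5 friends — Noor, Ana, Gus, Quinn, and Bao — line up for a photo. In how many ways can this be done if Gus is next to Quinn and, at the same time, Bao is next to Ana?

Treat {Gus,Quinn} as one block (2 orders) and {Bao,Ana} as another (2 orders).
That leaves 3 units to arrange: 2 × 2 × 3! = 4 × 6 = 24.

24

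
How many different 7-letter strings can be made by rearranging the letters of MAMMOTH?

840

Letter multiplicities in MAMMOTH: A×1, H×1, M×3, O×1, T×1.
The number of distinct arrangements is 7!/(3!) = 5040/6 = 840.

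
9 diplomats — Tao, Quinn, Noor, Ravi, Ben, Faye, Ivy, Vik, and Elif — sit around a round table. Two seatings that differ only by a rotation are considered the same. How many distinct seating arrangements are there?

Fix one person's seat to break rotational symmetry; the remaining 8 people can be arranged in (8)! = 40320 ways.

40320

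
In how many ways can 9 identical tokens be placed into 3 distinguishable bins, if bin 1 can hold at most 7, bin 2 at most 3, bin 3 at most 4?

17

Without the upper bounds there are C(11,2) = 55 ways to split 9 among 3 bins.
Subtract solutions that violate a single cap (substitute x_i' = x_i − (cap_i+1)): x_1 ≥ 8 gives C(3,2) = 3; x_2 ≥ 4 gives C(7,2) = 21; x_3 ≥ 5 gives C(6,2) = 15. Together 39.
Add back pairs where two caps are both exceeded: 0 + 0 + 1 = 1.
By inclusion–exclusion the count is 55 − 39 + 1 = 17.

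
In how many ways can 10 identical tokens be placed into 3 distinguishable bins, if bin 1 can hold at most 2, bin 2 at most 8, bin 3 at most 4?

12

Ignoring the caps, the number of non-negative solutions to x_1+…+x_3 = 10 is C(12,2) = 66.
Subtract solutions that violate a single cap (substitute x_i' = x_i − (cap_i+1)): x_1 ≥ 3 gives C(9,2) = 36; x_2 ≥ 9 gives C(3,2) = 3; x_3 ≥ 5 gives C(7,2) = 21. Together 60.
Add back pairs where two caps are both exceeded: 0 + 6 + 0 = 6.
By inclusion–exclusion the count is 66 − 60 + 6 = 12.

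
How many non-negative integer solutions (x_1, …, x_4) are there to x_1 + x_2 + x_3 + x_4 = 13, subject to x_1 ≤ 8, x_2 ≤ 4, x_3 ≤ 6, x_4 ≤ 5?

Ignoring the caps, the number of non-negative solutions to x_1+…+x_4 = 13 is C(16,3) = 560.
Subtract solutions that violate a single cap (substitute x_i' = x_i − (cap_i+1)): x_1 ≥ 9 gives C(7,3) = 35; x_2 ≥ 5 gives C(11,3) = 165; x_3 ≥ 7 gives C(9,3) = 84; x_4 ≥ 6 gives C(10,3) = 120. Together 404.
Add back pairs where two caps are both exceeded: 0 + 0 + 0 + 4 + 10 + 1 = 15.
By inclusion–exclusion the count is 560 − 404 + 15 = 171.

171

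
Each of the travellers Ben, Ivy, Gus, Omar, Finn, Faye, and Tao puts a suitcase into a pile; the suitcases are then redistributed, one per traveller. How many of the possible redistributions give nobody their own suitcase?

1854

This is the derangement count D_7: permutations of 7 items with no fixed point.
By inclusion–exclusion this is Σ_{j=0}^{7} (−1)^j C(7,j)·(7−j)!.
Computing: 5040 − 5040 + 2520 − 840 + 210 − 42 + 7 − 1 = 1854.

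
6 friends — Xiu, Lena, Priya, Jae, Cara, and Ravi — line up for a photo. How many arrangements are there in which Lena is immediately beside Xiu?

240

Treat {Lena, Xiu} as a single unit. There are 5 units to order, and the pair itself can be ordered 2 ways.
So the count is 2·(5)! = 240.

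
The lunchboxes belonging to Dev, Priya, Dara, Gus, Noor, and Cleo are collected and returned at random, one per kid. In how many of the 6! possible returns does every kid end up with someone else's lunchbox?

Let Aᵢ be the assignments in which kid i gets their own lunchbox. We want the size of the complement of A₁∪…∪A_6.
By inclusion–exclusion this is Σ_{j=0}^{6} (−1)^j C(6,j)·(6−j)!.
Computing: 720 − 720 + 360 − 120 + 30 − 6 + 1 = 265.

265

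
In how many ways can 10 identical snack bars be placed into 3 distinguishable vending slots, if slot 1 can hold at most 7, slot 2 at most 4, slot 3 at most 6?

By stars and bars, unrestricted non-negative solutions to x_1+…+x_3 = 10 number C(10+2,2) = 66.
Subtract solutions that violate a single cap (substitute x_i' = x_i − (cap_i+1)): x_1 ≥ 8 gives C(4,2) = 6; x_2 ≥ 5 gives C(7,2) = 21; x_3 ≥ 7 gives C(5,2) = 10. Together 37.
No two caps can be exceeded simultaneously, so the pair terms are all 0.
By inclusion–exclusion the count is 66 − 37 + 0 = 29.

29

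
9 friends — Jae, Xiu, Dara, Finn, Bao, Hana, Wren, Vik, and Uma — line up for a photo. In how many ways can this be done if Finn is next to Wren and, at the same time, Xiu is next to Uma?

20160

Treat {Finn,Wren} as one block (2 orders) and {Xiu,Uma} as another (2 orders).
That leaves 7 units to arrange: 2 × 2 × 7! = 4 × 5040 = 20160.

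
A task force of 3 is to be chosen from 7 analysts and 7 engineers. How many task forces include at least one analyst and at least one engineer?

294

Unrestricted: C(14,3) = 364 ways to pick any 3 of the 14.
Selections missing a whole group: no analysts → C(7,3) = 35; no engineers → C(7,3) = 35.
Both groups omitted at once is impossible, so 364 − 70 = 294.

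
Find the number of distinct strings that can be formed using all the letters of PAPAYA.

Letter multiplicities in PAPAYA: A×3, P×2, Y×1.
Dividing 6! = 720 by 3!·2! = 12 for the repeated letters gives 60.

60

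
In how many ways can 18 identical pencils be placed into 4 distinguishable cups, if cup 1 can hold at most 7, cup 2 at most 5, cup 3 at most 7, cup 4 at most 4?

55

Without the upper bounds there are C(21,3) = 1330 ways to split 18 among 4 cups.
Subtract solutions that violate a single cap (substitute x_i' = x_i − (cap_i+1)): x_1 ≥ 8 gives C(13,3) = 286; x_2 ≥ 6 gives C(15,3) = 455; x_3 ≥ 8 gives C(13,3) = 286; x_4 ≥ 5 gives C(16,3) = 560. Together 1587.
Add back pairs where two caps are both exceeded: 35 + 10 + 56 + 35 + 120 + 56 = 312.
By inclusion–exclusion the count is 1330 − 1587 + 312 = 55.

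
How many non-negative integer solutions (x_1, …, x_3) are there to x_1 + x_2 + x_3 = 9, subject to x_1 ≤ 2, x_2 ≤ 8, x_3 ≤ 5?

17

By stars and bars, unrestricted non-negative solutions to x_1+…+x_3 = 9 number C(9+2,2) = 55.
Subtract solutions that violate a single cap (substitute x_i' = x_i − (cap_i+1)): x_1 ≥ 3 gives C(8,2) = 28; x_2 ≥ 9 gives C(2,2) = 1; x_3 ≥ 6 gives C(5,2) = 10. Together 39.
Add back pairs where two caps are both exceeded: 0 + 1 + 0 = 1.
By inclusion–exclusion the count is 55 − 39 + 1 = 17.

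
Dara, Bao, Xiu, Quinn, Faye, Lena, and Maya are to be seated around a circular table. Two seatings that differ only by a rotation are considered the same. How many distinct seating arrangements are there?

Fix one person's seat to break rotational symmetry; the remaining 6 people can be arranged in (6)! = 720 ways.

720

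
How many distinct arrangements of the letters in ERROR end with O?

4

With the last slot taken by O, it remains to arrange the other 4 letters (ERRR).
Those 4 letters have R appearing 3 times, giving (4)!/(3!) = 4.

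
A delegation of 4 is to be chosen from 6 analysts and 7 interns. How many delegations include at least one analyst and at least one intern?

665

Unrestricted: C(13,4) = 715 ways to pick any 4 of the 13.
Selections missing a whole group: no analysts → C(7,4) = 35; no interns → C(6,4) = 15.
Both groups omitted at once is impossible, so 715 − 50 = 665.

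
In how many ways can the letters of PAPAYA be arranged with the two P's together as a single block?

20

Treat the 2 copies of P as a single block. The multiset to arrange is then {PP, A, A, A, Y}, 5 items in all.
That gives (5)!/(3!) = 20 arrangements.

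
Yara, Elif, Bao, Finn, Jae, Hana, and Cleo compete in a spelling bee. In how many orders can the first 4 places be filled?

840

There are 7 choices for 1st place, 6 for 2nd, and so on down to 4 for position 4.
That gives 7 × 6 × 5 × 4 = 840.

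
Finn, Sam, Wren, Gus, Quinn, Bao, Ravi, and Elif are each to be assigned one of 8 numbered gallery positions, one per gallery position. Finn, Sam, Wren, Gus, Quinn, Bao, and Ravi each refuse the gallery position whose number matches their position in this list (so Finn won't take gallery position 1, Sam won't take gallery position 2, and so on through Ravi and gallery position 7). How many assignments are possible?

Let Aᵢ (for 1 ≤ i ≤ 7) be the placements that put person i in their forbidden gallery position. Any j of these fix j positions, leaving (8−j)! ways to fill the rest, and there are C(7,j) ways to pick which j.
By inclusion–exclusion, the number of valid placements is Σ_{j=0}^{7} (−1)^j C(7,j)·(8−j)!.
Computing: 40320 − 35280 + 15120 − 4200 + 840 − 126 + 14 − 1 = 16687.

16687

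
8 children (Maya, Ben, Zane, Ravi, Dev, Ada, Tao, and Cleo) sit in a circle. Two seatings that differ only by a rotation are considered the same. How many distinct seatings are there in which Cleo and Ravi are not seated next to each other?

3600

All circular seatings of 8 people number (7)! = 5040.
Those with Cleo next to Ravi: fuse the pair into one unit and seat 7 units around a circle — 2·(6)! = 1440.
Subtracting, 5040 − 1440 = 3600.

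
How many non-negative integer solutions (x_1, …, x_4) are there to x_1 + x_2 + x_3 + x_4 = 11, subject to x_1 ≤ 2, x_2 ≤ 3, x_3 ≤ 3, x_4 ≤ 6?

Ignoring the caps, the number of non-negative solutions to x_1+…+x_4 = 11 is C(14,3) = 364.
Subtract solutions that violate a single cap (substitute x_i' = x_i − (cap_i+1)): x_1 ≥ 3 gives C(11,3) = 165; x_2 ≥ 4 gives C(10,3) = 120; x_3 ≥ 4 gives C(10,3) = 120; x_4 ≥ 7 gives C(7,3) = 35. Together 440.
Add back pairs where two caps are both exceeded: 35 + 35 + 4 + 20 + 1 + 1 = 96.
Subtract triples: 1 + 0 + 0 + 0 = 1.
By inclusion–exclusion the count is 364 − 440 + 96 − 1 = 19.

19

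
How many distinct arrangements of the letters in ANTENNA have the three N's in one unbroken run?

60

Treat the 3 copies of N as a single block. The multiset to arrange is then {NNN, A, A, E, T}, 5 items in all.
That gives (5)!/(2!) = 60 arrangements.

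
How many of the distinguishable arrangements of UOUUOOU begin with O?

15

Fix O in the first position and arrange the remaining 6 letters.
Those 6 letters have O appearing twice and U appearing 4 times, giving (6)!/(4!·2!) = 15.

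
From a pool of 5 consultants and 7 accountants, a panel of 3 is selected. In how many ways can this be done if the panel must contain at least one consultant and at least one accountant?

Total 3-person selections from all 12: C(12,3) = 220.
Subtract selections that omit an entire group: no consultants → C(7,3) = 35; no accountants → C(5,3) = 10.
Both groups omitted at once is impossible, so 220 − 45 = 175.

175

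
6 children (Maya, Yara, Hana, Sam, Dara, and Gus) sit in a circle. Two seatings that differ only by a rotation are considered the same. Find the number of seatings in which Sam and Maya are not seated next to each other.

72

Without the restriction there are (5)! = 120 seatings.
Seatings with Sam beside Maya: treat them as a block with 2 internal orders, giving 2 × (4)! = 48.
Subtracting, 120 − 48 = 72.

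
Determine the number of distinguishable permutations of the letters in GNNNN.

5

The 5 letters of GNNNN have repeats: N appearing 4 times.
Dividing 5! = 120 by 4! = 24 for the repeated letters gives 5.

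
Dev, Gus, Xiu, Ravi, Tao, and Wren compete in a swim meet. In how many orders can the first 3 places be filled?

There are 6 choices for 1st place, 5 for 2nd, and 4 for 3rd.
That gives 6 × 5 × 4 = 120.

120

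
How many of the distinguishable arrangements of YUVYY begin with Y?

12

With the first slot taken by Y, it remains to arrange the other 4 letters (UVYY).
Those 4 letters have Y appearing twice, giving (4)!/(2!) = 12.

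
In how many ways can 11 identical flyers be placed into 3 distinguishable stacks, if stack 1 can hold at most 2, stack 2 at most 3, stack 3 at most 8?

6

Without the upper bounds there are C(13,2) = 78 ways to split 11 among 3 stacks.
Subtract solutions that violate a single cap (substitute x_i' = x_i − (cap_i+1)): x_1 ≥ 3 gives C(10,2) = 45; x_2 ≥ 4 gives C(9,2) = 36; x_3 ≥ 9 gives C(4,2) = 6. Together 87.
Add back pairs where two caps are both exceeded: 15 + 0 + 0 = 15.
By inclusion–exclusion the count is 78 − 87 + 15 = 6.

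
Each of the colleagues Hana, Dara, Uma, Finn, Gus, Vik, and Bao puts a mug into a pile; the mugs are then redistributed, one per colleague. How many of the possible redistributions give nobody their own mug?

1854

Let Aᵢ be the assignments in which colleague i gets their own mug. We want the size of the complement of A₁∪…∪A_7.
By inclusion–exclusion this is Σ_{j=0}^{7} (−1)^j C(7,j)·(7−j)!.
Computing: 5040 − 5040 + 2520 − 840 + 210 − 42 + 7 − 1 = 1854.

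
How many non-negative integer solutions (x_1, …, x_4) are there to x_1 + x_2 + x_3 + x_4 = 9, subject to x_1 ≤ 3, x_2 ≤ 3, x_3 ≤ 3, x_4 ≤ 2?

10

Without the upper bounds there are C(12,3) = 220 ways to split 9 among 4 variables.
Subtract solutions that violate a single cap (substitute x_i' = x_i − (cap_i+1)): x_1 ≥ 4 gives C(8,3) = 56; x_2 ≥ 4 gives C(8,3) = 56; x_3 ≥ 4 gives C(8,3) = 56; x_4 ≥ 3 gives C(9,3) = 84. Together 252.
Add back pairs where two caps are both exceeded: 4 + 4 + 10 + 4 + 10 + 10 = 42.
By inclusion–exclusion the count is 220 − 252 + 42 = 10.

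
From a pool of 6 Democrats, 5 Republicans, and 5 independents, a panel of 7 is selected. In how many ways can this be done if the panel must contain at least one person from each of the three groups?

Total 7-person selections from all 16: C(16,7) = 11440.
Selections missing a whole group: no Democrats → C(10,7) = 120; no Republicans → C(11,7) = 330; no independents → C(11,7) = 330.
Add back selections omitting two groups (i.e. drawn from a single group): C(6,7) + C(5,7) + C(5,7) = 0.
By inclusion–exclusion: 11440 − 780 + 0 = 10660.

10660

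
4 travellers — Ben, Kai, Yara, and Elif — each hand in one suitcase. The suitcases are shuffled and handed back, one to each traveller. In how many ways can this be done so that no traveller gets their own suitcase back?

Count assignments avoiding every fixed point. For any j of the 4 travellers fixed to their own suitcase, the other 4−j can be arranged in (4−j)! ways.
By inclusion–exclusion this is Σ_{j=0}^{4} (−1)^j C(4,j)·(4−j)!.
Computing: 24 − 24 + 12 − 4 + 1 = 9.

9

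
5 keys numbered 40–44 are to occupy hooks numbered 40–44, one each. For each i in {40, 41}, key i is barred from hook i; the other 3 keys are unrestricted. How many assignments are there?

78

Let Aᵢ (for i ∈ {40, 41}) be the placements that put key i in its forbidden hook. Any j of these fix j positions, leaving (5−j)! ways to fill the rest, and there are C(2,j) ways to pick which j.
By inclusion–exclusion, the number of valid placements is Σ_{j=0}^{2} (−1)^j C(2,j)·(5−j)!.
Computing: 120 − 48 + 6 = 78.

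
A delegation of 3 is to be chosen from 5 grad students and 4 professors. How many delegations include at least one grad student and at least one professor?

Total 3-person selections from all 9: C(9,3) = 84.
Selections missing a whole group: no grad students → C(4,3) = 4; no professors → C(5,3) = 10.
Both groups omitted at once is impossible, so 84 − 14 = 70.

70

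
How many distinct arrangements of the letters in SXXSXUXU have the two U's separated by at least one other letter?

There are 8!/(4!·2!·2!) = 420 arrangements of SXXSXUXU in total.
If the two U's are adjacent, glue them into one block, leaving 7 items to arrange: (7)!/(4!·2!) = 105 ways.
Subtracting, 420 − 105 = 315 arrangements keep the U's apart.

315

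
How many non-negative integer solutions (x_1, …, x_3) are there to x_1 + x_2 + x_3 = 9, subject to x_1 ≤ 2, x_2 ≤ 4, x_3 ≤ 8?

14

By stars and bars, unrestricted non-negative solutions to x_1+…+x_3 = 9 number C(9+2,2) = 55.
Subtract solutions that violate a single cap (substitute x_i' = x_i − (cap_i+1)): x_1 ≥ 3 gives C(8,2) = 28; x_2 ≥ 5 gives C(6,2) = 15; x_3 ≥ 9 gives C(2,2) = 1. Together 44.
Add back pairs where two caps are both exceeded: 3 + 0 + 0 = 3.
By inclusion–exclusion the count is 55 − 44 + 3 = 14.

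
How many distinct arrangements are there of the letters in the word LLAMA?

Letter multiplicities in LLAMA: A×2, L×2, M×1.
So there are 5! / (2!·2!) = 30 distinguishable arrangements.

30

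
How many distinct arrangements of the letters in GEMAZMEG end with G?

1260

With the last slot taken by G, it remains to arrange the other 7 letters (EMAZMEG).
Those 7 letters have E appearing twice and M appearing twice, giving (7)!/(2!·2!) = 1260.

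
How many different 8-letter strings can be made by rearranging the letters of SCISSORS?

1680

SCISSORS has 8 letters with S appearing 4 times.
So there are 8! / (4!) = 1680 distinguishable arrangements.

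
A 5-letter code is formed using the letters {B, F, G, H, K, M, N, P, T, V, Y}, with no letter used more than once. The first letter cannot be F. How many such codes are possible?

The first letter has 11−1 = 10 choices (anything except F).
The remaining 4 letters are filled from the other 10 symbols without repetition: 10 × 9 × 8 × 7 = 5040.
Total: 10 × 5040 = 50400.

50400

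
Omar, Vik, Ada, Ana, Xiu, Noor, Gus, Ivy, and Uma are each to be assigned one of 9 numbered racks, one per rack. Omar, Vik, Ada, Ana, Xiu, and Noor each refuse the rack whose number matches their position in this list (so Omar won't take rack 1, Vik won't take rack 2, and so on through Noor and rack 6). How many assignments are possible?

Let Aᵢ (for 1 ≤ i ≤ 6) be the placements that put person i in their forbidden rack. Any j of these fix j positions, leaving (9−j)! ways to fill the rest, and there are C(6,j) ways to pick which j.
By inclusion–exclusion, the number of valid placements is Σ_{j=0}^{6} (−1)^j C(6,j)·(9−j)!.
Computing: 362880 − 241920 + 75600 − 14400 + 1800 − 144 + 6 = 183822.

183822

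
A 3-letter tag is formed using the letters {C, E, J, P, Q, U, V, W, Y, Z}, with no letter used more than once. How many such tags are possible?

Choose and order 3 of the 10 symbols: the first letter has 10 options, the next 9, then 8.
10 × 9 × 8 = 720.

720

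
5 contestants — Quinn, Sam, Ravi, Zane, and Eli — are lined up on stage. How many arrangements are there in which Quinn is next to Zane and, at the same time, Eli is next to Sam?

Treat {Quinn,Zane} as one block (2 orders) and {Eli,Sam} as another (2 orders).
That leaves 3 units to arrange: 2 × 2 × 3! = 4 × 6 = 24.

24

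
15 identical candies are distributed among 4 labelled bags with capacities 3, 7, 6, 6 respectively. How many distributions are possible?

Without the upper bounds there are C(18,3) = 816 ways to split 15 among 4 bags.
Subtract solutions that violate a single cap (substitute x_i' = x_i − (cap_i+1)): x_1 ≥ 4 gives C(14,3) = 364; x_2 ≥ 8 gives C(10,3) = 120; x_3 ≥ 7 gives C(11,3) = 165; x_4 ≥ 7 gives C(11,3) = 165. Together 814.
Add back pairs where two caps are both exceeded: 20 + 35 + 35 + 1 + 1 + 4 = 96.
By inclusion–exclusion the count is 816 − 814 + 96 = 98.

98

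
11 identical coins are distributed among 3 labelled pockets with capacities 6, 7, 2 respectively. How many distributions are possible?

Ignoring the caps, the number of non-negative solutions to x_1+…+x_3 = 11 is C(13,2) = 78.
Subtract solutions that violate a single cap (substitute x_i' = x_i − (cap_i+1)): x_1 ≥ 7 gives C(6,2) = 15; x_2 ≥ 8 gives C(5,2) = 10; x_3 ≥ 3 gives C(10,2) = 45. Together 70.
Add back pairs where two caps are both exceeded: 0 + 3 + 1 = 4.
By inclusion–exclusion the count is 78 − 70 + 4 = 12.

12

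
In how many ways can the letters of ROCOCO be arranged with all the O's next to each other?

Treat the 3 copies of O as a single block. The multiset to arrange is then {OOO, C, C, R}, 4 items in all.
That gives (4)!/(2!) = 12 arrangements.

12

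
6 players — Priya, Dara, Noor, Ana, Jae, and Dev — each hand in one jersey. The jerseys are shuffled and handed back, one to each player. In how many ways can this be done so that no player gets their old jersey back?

265

Count assignments avoiding every fixed point. For any j of the 6 players fixed to their old jersey, the other 6−j can be arranged in (6−j)! ways.
By inclusion–exclusion this is Σ_{j=0}^{6} (−1)^j C(6,j)·(6−j)!.
Computing: 720 − 720 + 360 − 120 + 30 − 6 + 1 = 265.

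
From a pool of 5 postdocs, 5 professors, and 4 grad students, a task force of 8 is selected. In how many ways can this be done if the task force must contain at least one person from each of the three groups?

2940

With no constraint there are C(14,8) = 3003 possible selections.
Subtract selections that omit an entire group: no postdocs → C(9,8) = 9; no professors → C(9,8) = 9; no grad students → C(10,8) = 45.
Add back selections omitting two groups (i.e. drawn from a single group): C(5,8) + C(5,8) + C(4,8) = 0.
By inclusion–exclusion: 3003 − 63 + 0 = 2940.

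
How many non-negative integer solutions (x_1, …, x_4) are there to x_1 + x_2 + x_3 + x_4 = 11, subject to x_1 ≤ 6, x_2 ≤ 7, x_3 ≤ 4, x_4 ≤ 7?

By stars and bars, unrestricted non-negative solutions to x_1+…+x_4 = 11 number C(11+3,3) = 364.
Subtract solutions that violate a single cap (substitute x_i' = x_i − (cap_i+1)): x_1 ≥ 7 gives C(7,3) = 35; x_2 ≥ 8 gives C(6,3) = 20; x_3 ≥ 5 gives C(9,3) = 84; x_4 ≥ 8 gives C(6,3) = 20. Together 159.
No two caps can be exceeded simultaneously, so the pair terms are all 0.
By inclusion–exclusion the count is 364 − 159 + 0 = 205.

205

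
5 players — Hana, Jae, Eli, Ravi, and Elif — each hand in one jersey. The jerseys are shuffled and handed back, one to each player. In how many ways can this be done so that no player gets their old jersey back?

44

Let Aᵢ be the assignments in which player i gets their old jersey. We want the size of the complement of A₁∪…∪A_5.
By inclusion–exclusion this is Σ_{j=0}^{5} (−1)^j C(5,j)·(5−j)!.
Computing: 120 − 120 + 60 − 20 + 5 − 1 = 44.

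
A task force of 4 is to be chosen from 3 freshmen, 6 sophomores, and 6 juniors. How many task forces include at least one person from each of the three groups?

Total 4-person selections from all 15: C(15,4) = 1365.
Subtract selections that omit an entire group: no freshmen → C(12,4) = 495; no sophomores → C(9,4) = 126; no juniors → C(9,4) = 126.
Add back selections omitting two groups (i.e. drawn from a single group): C(3,4) + C(6,4) + C(6,4) = 30.
By inclusion–exclusion: 1365 − 747 + 30 = 648.

648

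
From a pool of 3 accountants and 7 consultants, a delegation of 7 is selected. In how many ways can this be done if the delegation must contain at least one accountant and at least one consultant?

Total 7-person selections from all 10: C(10,7) = 120.
Selections missing a whole group: no accountants → C(7,7) = 1; no consultants → C(3,7) = 0.
Both groups omitted at once is impossible, so 120 − 1 = 119.

119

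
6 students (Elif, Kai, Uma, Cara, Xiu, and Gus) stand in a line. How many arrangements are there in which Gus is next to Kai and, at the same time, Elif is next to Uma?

96

Treat {Gus,Kai} as one block (2 orders) and {Elif,Uma} as another (2 orders).
That leaves 4 units to arrange: 2 × 2 × 4! = 4 × 24 = 96.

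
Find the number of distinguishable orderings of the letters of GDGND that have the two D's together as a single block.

Treat the 2 copies of D as a single block. The multiset to arrange is then {DD, G, G, N}, 4 items in all.
That gives (4)!/(2!) = 12 arrangements.

12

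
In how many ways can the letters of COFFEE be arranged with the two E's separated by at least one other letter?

Total arrangements of COFFEE: 6!/(2!·2!) = 180.
Arrangements with the E's together: treat EE as one letter, giving (5)!/(2!) = 60.
Hence 180 − 60 = 120.

120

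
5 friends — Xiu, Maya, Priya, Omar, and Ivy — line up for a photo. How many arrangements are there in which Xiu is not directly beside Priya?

There are 5! = 120 arrangements in all. If Xiu and Priya are adjacent, merging them into one block gives 2·(4)! = 48 arrangements.
Complementary counting: 120 − 48 = 72.

72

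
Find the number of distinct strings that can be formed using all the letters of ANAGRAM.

840

Letter multiplicities in ANAGRAM: A×3, G×1, M×1, N×1, R×1.
The number of distinct arrangements is 7!/(3!) = 5040/6 = 840.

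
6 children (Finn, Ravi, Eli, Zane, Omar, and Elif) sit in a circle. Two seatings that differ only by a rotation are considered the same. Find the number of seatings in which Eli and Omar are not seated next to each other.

72

Without the restriction there are (5)! = 120 seatings.
Seatings with Eli beside Omar: treat them as a block with 2 internal orders, giving 2 × (4)! = 48.
Subtracting, 120 − 48 = 72.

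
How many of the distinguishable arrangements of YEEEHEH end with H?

30

Fix H in the last position and arrange the remaining 6 letters.
Those 6 letters have E appearing 4 times, giving (6)!/(4!) = 30.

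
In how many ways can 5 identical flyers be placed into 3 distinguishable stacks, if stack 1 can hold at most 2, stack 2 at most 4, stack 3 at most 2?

By stars and bars, unrestricted non-negative solutions to x_1+…+x_3 = 5 number C(5+2,2) = 21.
Subtract solutions that violate a single cap (substitute x_i' = x_i − (cap_i+1)): x_1 ≥ 3 gives C(4,2) = 6; x_2 ≥ 5 gives C(2,2) = 1; x_3 ≥ 3 gives C(4,2) = 6. Together 13.
No two caps can be exceeded simultaneously, so the pair terms are all 0.
By inclusion–exclusion the count is 21 − 13 + 0 = 8.

8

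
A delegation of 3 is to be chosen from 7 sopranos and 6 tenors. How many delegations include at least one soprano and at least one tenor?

231

Unrestricted: C(13,3) = 286 ways to pick any 3 of the 13.
Subtract selections that omit an entire group: no sopranos → C(6,3) = 20; no tenors → C(7,3) = 35.
Both groups omitted at once is impossible, so 286 − 55 = 231.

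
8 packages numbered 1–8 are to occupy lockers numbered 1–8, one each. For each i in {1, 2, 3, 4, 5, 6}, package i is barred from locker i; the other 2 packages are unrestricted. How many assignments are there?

Let Aᵢ (for 1 ≤ i ≤ 6) be the placements that put package i in its forbidden locker. Any j of these fix j positions, leaving (8−j)! ways to fill the rest, and there are C(6,j) ways to pick which j.
By inclusion–exclusion, the number of valid placements is Σ_{j=0}^{6} (−1)^j C(6,j)·(8−j)!.
Computing: 40320 − 30240 + 10800 − 2400 + 360 − 36 + 2 = 18806.

18806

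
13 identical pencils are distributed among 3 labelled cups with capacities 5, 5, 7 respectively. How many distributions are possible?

15

By stars and bars, unrestricted non-negative solutions to x_1+…+x_3 = 13 number C(13+2,2) = 105.
Subtract solutions that violate a single cap (substitute x_i' = x_i − (cap_i+1)): x_1 ≥ 6 gives C(9,2) = 36; x_2 ≥ 6 gives C(9,2) = 36; x_3 ≥ 8 gives C(7,2) = 21. Together 93.
Add back pairs where two caps are both exceeded: 3 + 0 + 0 = 3.
By inclusion–exclusion the count is 105 − 93 + 3 = 15.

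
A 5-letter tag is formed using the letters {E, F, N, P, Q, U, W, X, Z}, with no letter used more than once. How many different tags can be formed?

15120

With no repetition, fill the 5 letters in order: 9 choices, then 8, down to 5.
That product is 9 × 8 × 7 × 6 × 5 = 15120.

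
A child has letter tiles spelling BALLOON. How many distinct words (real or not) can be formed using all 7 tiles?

1260

BALLOON has 7 letters with L appearing twice and O appearing twice.
The number of distinct arrangements is 7!/(2!·2!) = 5040/4 = 1260.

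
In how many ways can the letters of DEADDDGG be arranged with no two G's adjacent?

Total arrangements of DEADDDGG: 8!/(4!·2!) = 840.
If the two G's are adjacent, glue them into one block, leaving 7 items to arrange: (7)!/(4!) = 210 ways.
Subtracting, 840 − 210 = 630 arrangements keep the G's apart.

630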